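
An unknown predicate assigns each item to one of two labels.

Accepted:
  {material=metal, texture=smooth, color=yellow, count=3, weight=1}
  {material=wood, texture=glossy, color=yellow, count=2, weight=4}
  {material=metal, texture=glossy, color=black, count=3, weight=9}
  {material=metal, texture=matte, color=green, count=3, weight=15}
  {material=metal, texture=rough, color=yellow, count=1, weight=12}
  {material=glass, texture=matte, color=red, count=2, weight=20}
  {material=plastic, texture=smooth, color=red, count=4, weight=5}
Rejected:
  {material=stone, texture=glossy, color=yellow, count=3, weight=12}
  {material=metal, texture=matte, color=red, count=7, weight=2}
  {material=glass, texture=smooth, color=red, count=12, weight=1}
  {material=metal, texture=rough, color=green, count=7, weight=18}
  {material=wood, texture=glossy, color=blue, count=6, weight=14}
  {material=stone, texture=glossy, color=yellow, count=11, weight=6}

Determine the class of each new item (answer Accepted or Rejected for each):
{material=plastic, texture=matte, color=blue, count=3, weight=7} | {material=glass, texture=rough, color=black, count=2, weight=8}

Accepted, Accepted

The classifier is using: material is not stone AND count ≤ 4.
{material=plastic, texture=matte, color=blue, count=3, weight=7} — material is plastic, count = 3, hence Accepted. {material=glass, texture=rough, color=black, count=2, weight=8} — material is glass, count = 2, hence Accepted.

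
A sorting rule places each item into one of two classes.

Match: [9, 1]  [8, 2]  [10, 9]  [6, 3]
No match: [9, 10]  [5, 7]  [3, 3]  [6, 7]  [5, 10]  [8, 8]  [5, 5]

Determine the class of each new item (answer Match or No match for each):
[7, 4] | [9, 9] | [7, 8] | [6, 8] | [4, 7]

The rule appears to be: first > second.
[7, 4]: 7 > 4, has this property → Match. [9, 9]: 9 = 9, doesn't match → No match. [7, 8]: 7 < 8, doesn't match → No match. [6, 8]: 6 < 8, doesn't match → No match. [4, 7]: 4 < 7, doesn't match → No match.

Match, No match, No match, No match, No match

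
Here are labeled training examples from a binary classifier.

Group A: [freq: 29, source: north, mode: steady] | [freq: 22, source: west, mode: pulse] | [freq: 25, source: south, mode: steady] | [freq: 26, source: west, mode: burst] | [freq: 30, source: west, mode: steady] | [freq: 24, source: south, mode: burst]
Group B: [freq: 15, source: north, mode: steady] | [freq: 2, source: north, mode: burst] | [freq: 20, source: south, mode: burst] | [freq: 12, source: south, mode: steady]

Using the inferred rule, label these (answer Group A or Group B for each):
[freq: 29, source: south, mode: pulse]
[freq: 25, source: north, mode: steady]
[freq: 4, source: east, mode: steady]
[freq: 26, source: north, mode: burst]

One predicate separates the groups cleanly: freq ≥ 22.

Group A, Group A, Group B, Group A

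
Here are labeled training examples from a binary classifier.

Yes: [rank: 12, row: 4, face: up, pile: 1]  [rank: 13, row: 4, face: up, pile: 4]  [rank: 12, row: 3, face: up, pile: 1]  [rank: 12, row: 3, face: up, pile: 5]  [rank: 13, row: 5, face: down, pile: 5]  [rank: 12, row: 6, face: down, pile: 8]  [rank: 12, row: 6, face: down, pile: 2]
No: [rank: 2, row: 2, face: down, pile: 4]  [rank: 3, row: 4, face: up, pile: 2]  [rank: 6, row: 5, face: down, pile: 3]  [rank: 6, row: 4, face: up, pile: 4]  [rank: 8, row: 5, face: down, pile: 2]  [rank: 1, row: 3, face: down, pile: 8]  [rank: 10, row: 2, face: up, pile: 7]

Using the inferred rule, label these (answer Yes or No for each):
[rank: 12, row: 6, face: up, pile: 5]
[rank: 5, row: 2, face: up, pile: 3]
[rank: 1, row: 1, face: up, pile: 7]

Yes, No, No

A rule that fits every label: rank ≥ 12 — true of each 'Yes' example, false of each 'No' one.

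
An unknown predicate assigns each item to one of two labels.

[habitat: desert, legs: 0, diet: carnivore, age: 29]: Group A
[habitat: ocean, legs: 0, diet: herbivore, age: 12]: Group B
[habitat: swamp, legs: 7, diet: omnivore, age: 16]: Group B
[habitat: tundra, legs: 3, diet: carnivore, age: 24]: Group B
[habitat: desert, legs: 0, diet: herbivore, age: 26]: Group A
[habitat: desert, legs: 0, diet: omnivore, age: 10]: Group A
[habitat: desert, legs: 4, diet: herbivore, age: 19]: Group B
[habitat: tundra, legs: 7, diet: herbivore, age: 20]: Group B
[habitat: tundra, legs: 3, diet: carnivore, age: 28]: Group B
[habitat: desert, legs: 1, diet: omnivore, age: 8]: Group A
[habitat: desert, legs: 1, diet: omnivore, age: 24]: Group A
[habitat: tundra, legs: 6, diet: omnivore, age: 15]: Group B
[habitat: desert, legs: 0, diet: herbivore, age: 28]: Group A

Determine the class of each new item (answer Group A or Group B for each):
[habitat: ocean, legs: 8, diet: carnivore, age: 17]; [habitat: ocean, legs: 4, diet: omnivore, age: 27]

Group B, Group B

The common property of the 'Group A' items is: habitat is desert AND legs ≤ 1. No 'Group B' item has it.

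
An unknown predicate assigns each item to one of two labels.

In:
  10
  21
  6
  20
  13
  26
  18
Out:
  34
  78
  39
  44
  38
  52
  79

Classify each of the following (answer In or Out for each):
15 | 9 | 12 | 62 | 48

The pattern is that an item is 'In' exactly when: at most 26.
15: 15 ≤ 26 — meets the rule, so In. 9: 9 ≤ 26 — meets the rule, so In. 12: 12 ≤ 26 — meets the rule, so In. 62: 62 > 26 — does not pass, so Out. 48: 48 > 26 — does not pass, so Out.

In, In, In, Out, Out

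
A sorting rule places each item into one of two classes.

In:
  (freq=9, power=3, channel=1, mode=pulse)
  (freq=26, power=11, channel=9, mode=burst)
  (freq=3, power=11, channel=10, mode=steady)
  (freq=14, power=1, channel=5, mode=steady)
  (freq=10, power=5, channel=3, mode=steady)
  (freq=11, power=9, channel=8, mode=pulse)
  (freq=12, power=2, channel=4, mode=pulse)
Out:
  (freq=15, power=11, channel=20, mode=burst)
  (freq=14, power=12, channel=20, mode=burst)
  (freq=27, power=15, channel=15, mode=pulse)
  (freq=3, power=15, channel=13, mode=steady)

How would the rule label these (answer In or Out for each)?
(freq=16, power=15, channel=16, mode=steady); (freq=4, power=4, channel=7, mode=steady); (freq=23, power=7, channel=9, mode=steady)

A rule that fits every label: channel ≤ 10 — true of each 'In' example, false of each 'Out' one.
Out: (freq=16, power=15, channel=16, mode=steady), since channel = 16. In: (freq=4, power=4, channel=7, mode=steady), since channel = 7. In: (freq=23, power=7, channel=9, mode=steady), since channel = 9.

Out, In, In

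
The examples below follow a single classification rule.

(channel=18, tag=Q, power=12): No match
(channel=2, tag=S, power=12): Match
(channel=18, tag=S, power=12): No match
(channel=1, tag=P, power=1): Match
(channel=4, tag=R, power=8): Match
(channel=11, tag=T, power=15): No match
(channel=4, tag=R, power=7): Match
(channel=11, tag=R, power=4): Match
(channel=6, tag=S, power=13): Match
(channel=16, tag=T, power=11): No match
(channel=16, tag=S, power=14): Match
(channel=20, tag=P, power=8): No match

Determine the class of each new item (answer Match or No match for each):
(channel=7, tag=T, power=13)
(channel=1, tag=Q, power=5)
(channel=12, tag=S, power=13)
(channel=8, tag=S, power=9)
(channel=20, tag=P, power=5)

The classifier is using: tag is not T AND channel ≤ 16.
(channel=7, tag=T, power=13): tag is T, channel = 7, doesn't qualify → No match. (channel=1, tag=Q, power=5): tag is Q, channel = 1, checks out → Match. (channel=12, tag=S, power=13): tag is S, channel = 12, checks out → Match. (channel=8, tag=S, power=9): tag is S, channel = 8, checks out → Match. (channel=20, tag=P, power=5): tag is P, channel = 20, doesn't qualify → No match.

No match, Match, Match, Match, No match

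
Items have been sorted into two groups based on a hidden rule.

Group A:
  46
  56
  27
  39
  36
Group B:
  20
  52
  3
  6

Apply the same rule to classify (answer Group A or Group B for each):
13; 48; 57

The pattern is that an item is 'Group A' exactly when: digit sum ≥ 8.
13: digit sum 1+3 = 4, lacks this property → Group B. 48: digit sum 4+8 = 12, satisfies this → Group A. 57: digit sum 5+7 = 12, satisfies this → Group A.

Group B, Group A, Group A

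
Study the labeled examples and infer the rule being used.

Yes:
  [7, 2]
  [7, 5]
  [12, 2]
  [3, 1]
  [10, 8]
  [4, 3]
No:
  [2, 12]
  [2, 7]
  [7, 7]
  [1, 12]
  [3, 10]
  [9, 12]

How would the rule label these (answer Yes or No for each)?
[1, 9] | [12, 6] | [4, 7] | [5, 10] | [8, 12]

All 'Yes' examples share one property — first > second — and every 'No' example lacks it.
[1, 9] → 1 < 9 → No. [12, 6] → 12 > 6 → Yes. [4, 7] → 4 < 7 → No. [5, 10] → 5 < 10 → No. [8, 12] → 8 < 12 → No.

No, Yes, No, No, No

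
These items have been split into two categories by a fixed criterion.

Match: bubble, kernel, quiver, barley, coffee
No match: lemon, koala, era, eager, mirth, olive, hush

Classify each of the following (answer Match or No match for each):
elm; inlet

No match, No match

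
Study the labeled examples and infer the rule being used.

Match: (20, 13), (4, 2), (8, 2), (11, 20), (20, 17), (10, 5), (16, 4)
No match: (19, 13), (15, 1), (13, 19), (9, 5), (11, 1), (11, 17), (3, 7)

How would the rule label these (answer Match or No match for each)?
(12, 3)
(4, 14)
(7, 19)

Match, Match, No match

The pattern is that an item is 'Match' exactly when: product is even.
(12, 3): Match (12·3 = 36).
(4, 14): Match (4·14 = 56).
(7, 19): No match (7·19 = 133).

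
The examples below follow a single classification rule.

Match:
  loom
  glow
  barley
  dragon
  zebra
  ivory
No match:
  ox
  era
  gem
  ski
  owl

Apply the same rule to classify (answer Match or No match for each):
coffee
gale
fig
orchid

Match, Match, No match, Match

One predicate separates the groups cleanly: length ≥ 4.
coffee: Match (length 6).
gale: Match (length 4).
fig: No match (length 3).
orchid: Match (length 6).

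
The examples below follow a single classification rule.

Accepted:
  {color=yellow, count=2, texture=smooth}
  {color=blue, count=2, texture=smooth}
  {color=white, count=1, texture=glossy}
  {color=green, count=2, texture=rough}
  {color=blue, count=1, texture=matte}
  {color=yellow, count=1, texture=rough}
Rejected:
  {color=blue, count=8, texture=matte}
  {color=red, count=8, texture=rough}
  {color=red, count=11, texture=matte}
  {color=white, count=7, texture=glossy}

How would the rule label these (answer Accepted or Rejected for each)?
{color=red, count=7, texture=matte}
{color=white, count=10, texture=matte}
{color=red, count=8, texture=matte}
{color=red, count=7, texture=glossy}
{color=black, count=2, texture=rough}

Rejected, Rejected, Rejected, Rejected, Accepted

The simplest hypothesis consistent with all the labels is: count ≤ 2.
{color=red, count=7, texture=matte}: count = 7 — lacks this property, so Rejected.
{color=white, count=10, texture=matte}: count = 10 — lacks this property, so Rejected.
{color=red, count=8, texture=matte}: count = 8 — lacks this property, so Rejected.
{color=red, count=7, texture=glossy}: count = 7 — lacks this property, so Rejected.
{color=black, count=2, texture=rough}: count = 2 — matches, so Accepted.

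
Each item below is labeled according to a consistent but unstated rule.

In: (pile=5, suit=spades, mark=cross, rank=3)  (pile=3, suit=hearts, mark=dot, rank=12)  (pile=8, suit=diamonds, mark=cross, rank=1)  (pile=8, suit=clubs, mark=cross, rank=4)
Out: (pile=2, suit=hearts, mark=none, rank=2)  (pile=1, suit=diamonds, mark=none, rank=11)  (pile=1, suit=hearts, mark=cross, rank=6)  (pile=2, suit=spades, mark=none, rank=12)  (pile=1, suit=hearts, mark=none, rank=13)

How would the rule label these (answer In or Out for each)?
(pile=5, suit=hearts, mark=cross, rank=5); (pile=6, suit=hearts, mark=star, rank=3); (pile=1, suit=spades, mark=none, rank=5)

Rule: pile ≥ 3. This holds for each 'In' example and fails for each 'Out' one.

In, In, Out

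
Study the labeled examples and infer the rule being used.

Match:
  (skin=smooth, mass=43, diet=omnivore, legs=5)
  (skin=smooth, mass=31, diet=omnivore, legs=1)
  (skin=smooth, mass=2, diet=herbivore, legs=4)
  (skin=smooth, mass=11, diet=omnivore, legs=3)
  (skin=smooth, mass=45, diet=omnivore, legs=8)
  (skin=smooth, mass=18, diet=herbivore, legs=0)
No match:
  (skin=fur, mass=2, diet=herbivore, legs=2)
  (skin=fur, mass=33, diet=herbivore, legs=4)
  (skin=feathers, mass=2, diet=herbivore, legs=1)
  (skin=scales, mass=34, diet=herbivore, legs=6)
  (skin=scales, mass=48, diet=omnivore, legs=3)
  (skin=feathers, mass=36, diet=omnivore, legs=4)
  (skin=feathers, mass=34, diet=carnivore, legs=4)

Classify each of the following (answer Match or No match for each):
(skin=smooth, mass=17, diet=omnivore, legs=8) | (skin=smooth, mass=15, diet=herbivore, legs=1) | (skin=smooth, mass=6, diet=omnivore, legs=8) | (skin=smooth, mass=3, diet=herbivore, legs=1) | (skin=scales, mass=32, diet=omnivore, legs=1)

Rule: skin is smooth. This holds for each 'Match' example and fails for each 'No match' one.

Match, Match, Match, Match, No match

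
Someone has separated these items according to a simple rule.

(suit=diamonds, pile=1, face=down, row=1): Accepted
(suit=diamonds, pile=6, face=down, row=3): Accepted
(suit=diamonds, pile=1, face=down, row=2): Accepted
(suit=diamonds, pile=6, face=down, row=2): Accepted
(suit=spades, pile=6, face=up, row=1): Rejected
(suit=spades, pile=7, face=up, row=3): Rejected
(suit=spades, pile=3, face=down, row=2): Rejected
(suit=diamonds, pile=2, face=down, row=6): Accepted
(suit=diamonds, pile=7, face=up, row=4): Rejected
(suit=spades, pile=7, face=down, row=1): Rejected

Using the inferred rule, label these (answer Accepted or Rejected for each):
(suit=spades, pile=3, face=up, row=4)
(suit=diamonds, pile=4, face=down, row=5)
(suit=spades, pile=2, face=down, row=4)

Every 'Accepted' example satisfies: face is down AND suit is diamonds. None of the 'Rejected' examples do.
(suit=spades, pile=3, face=up, row=4) → face is up, suit is spades → Rejected.
(suit=diamonds, pile=4, face=down, row=5) → face is down, suit is diamonds → Accepted.
(suit=spades, pile=2, face=down, row=4) → face is down, suit is spades → Rejected.

Rejected, Accepted, Rejected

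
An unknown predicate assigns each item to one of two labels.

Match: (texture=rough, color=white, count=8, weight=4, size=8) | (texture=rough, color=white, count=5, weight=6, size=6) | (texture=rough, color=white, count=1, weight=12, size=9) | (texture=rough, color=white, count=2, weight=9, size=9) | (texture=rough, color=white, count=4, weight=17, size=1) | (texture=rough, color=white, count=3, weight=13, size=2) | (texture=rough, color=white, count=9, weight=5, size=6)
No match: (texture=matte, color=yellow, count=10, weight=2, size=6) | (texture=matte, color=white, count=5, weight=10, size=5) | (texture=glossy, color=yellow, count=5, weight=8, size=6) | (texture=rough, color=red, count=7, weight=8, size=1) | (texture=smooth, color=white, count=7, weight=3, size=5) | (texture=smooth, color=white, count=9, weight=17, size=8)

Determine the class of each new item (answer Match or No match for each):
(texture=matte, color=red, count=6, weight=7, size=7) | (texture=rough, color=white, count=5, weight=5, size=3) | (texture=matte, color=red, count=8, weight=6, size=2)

A rule that fits every label: texture is rough AND color is white — true of each 'Match' example, false of each 'No match' one.
(texture=matte, color=red, count=6, weight=7, size=7) — texture is matte, color is red, hence No match. (texture=rough, color=white, count=5, weight=5, size=3) — texture is rough, color is white, hence Match. (texture=matte, color=red, count=8, weight=6, size=2) — texture is matte, color is red, hence No match.

No match, Match, No match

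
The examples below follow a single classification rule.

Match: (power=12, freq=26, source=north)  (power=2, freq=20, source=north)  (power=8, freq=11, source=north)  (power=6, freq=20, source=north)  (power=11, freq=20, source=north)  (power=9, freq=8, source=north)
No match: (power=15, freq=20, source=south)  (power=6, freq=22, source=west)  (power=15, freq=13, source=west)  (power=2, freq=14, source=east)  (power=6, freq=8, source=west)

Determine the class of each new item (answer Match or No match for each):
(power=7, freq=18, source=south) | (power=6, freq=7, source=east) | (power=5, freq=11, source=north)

One predicate separates the groups cleanly: source is north.
(power=7, freq=18, source=south): source is south — does not satisfy this, so No match. (power=6, freq=7, source=east): source is east — does not satisfy this, so No match. (power=5, freq=11, source=north): source is north — fits, so Match.

No match, No match, Match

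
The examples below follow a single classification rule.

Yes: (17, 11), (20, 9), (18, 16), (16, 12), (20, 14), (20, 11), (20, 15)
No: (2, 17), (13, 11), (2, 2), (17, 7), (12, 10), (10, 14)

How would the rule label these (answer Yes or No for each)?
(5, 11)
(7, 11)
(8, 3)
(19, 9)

No, No, No, Yes

Every 'Yes' example satisfies: sum ≥ 28. None of the 'No' examples do.
(5, 11): No (5+11 = 16). (7, 11): No (7+11 = 18). (8, 3): No (8+3 = 11). (19, 9): Yes (19+9 = 28).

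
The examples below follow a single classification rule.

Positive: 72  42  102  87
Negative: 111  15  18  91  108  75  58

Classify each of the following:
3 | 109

Negative, Negative

A rule that fits every label: ≡ 2 (mod 5) — true of each 'Positive' example, false of each 'Negative' one.
3 → 3 mod 5 = 3 → Negative.
109 → 109 mod 5 = 4 → Negative.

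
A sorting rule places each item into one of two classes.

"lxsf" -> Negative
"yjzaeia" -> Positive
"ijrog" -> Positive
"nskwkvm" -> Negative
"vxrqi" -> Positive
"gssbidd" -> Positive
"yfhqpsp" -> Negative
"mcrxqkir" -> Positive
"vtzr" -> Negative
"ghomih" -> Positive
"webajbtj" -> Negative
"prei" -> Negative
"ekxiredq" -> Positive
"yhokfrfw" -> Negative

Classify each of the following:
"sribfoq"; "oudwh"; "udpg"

The classifier is using: length ≥ 5 AND contains 'i'.
"sribfoq" — length 7, has 'i', hence Positive. "oudwh" — length 5, no 'i', hence Negative. "udpg" — length 4, no 'i', hence Negative.

Positive, Negative, Negative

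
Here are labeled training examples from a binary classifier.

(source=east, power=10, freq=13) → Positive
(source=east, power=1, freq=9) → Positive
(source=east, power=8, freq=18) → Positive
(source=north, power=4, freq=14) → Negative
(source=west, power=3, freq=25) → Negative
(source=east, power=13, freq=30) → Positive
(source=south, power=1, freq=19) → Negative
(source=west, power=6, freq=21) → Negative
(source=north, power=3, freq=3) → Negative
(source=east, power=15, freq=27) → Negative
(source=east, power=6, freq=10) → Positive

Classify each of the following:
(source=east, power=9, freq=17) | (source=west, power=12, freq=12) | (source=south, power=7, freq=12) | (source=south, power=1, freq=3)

The rule appears to be: source is east AND power ≤ 13.
(source=east, power=9, freq=17) → source is east, power = 9 → Positive. (source=west, power=12, freq=12) → source is west, power = 12 → Negative. (source=south, power=7, freq=12) → source is south, power = 7 → Negative. (source=south, power=1, freq=3) → source is south, power = 1 → Negative.

Positive, Negative, Negative, Negative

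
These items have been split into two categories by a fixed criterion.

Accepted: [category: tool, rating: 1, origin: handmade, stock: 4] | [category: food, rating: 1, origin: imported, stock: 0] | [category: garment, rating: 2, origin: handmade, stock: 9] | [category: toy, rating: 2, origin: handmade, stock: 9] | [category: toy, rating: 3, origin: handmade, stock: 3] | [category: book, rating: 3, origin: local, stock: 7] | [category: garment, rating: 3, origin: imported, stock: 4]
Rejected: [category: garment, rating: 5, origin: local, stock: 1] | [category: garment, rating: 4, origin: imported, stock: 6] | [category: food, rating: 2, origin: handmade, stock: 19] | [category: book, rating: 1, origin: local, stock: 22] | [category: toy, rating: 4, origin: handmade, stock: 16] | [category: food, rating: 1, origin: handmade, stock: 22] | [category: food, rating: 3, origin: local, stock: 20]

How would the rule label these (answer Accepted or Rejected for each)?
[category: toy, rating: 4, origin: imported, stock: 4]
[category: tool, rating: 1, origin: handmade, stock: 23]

Rejected, Rejected

All 'Accepted' examples share one property — stock ≤ 9 AND rating ≤ 3 — and every 'Rejected' example lacks it.
[category: toy, rating: 4, origin: imported, stock: 4]: stock = 4, rating = 4, does not pass → Rejected. [category: tool, rating: 1, origin: handmade, stock: 23]: stock = 23, rating = 1, does not pass → Rejected.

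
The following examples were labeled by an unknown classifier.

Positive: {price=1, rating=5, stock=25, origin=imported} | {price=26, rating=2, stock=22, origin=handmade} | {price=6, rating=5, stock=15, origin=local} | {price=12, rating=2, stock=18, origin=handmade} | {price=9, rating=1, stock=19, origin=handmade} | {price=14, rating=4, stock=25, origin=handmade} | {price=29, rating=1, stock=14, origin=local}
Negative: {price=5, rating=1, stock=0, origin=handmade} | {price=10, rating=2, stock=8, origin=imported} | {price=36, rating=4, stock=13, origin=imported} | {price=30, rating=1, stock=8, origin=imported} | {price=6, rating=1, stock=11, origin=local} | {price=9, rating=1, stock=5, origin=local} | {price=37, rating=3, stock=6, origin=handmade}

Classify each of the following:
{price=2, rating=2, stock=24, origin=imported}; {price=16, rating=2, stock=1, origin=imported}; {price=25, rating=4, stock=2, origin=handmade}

Positive, Negative, Negative

The common property of the 'Positive' items is: stock ≥ 14. No 'Negative' item has it.
Positive: {price=2, rating=2, stock=24, origin=imported}, since stock = 24. Negative: {price=16, rating=2, stock=1, origin=imported}, since stock = 1. Negative: {price=25, rating=4, stock=2, origin=handmade}, since stock = 2.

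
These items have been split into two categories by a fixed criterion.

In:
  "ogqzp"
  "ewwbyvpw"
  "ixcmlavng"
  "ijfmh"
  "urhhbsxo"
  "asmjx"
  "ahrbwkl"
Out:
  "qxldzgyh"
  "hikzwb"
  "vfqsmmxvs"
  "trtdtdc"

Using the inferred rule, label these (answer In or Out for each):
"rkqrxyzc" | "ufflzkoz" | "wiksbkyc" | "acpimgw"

Out, In, Out, In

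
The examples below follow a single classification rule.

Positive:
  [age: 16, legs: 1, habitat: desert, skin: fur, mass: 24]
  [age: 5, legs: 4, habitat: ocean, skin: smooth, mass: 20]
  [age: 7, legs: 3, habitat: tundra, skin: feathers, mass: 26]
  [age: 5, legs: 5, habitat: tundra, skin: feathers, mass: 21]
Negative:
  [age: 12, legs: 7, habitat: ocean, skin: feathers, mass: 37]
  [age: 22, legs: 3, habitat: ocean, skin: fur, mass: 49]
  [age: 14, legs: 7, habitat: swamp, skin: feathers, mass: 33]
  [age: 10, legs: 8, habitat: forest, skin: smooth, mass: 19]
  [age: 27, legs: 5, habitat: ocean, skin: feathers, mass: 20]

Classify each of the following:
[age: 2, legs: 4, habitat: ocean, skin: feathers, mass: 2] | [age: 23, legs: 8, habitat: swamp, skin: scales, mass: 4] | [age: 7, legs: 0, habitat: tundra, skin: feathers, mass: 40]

Positive, Negative, Positive

'Positive' ⟺ legs ≤ 5 AND age ≤ 16.
[age: 2, legs: 4, habitat: ocean, skin: feathers, mass: 2] — legs = 4, age = 2, hence Positive.
[age: 23, legs: 8, habitat: swamp, skin: scales, mass: 4] — legs = 8, age = 23, hence Negative.
[age: 7, legs: 0, habitat: tundra, skin: feathers, mass: 40] — legs = 0, age = 7, hence Positive.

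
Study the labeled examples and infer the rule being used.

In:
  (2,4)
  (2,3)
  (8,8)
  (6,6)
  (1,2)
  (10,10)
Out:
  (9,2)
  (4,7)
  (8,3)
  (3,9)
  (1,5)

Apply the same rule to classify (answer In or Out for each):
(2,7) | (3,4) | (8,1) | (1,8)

'In' ⟺ |first − second| ≤ 2.
(2,7): |2−7| = 5 — doesn't qualify, so Out.
(3,4): |3−4| = 1 — passes, so In.
(8,1): |8−1| = 7 — doesn't qualify, so Out.
(1,8): |1−8| = 7 — doesn't qualify, so Out.

Out, In, Out, Out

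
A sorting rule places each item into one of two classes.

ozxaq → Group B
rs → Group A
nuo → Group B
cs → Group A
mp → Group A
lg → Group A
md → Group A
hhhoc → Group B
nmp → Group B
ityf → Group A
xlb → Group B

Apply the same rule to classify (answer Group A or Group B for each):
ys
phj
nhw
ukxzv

Group A, Group B, Group B, Group B

The pattern is that an item is 'Group A' exactly when: even length.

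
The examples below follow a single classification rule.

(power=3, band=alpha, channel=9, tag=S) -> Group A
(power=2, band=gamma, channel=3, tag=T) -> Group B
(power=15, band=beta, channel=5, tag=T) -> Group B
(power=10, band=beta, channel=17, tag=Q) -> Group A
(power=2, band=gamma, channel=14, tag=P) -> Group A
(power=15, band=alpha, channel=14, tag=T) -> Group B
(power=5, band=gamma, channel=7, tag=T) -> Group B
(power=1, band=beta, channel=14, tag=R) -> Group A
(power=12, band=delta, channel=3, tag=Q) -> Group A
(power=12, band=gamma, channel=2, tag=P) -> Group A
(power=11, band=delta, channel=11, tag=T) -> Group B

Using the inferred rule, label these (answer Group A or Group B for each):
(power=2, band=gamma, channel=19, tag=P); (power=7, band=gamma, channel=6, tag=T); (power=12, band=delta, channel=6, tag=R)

A rule that fits every label: tag is not T — true of each 'Group A' example, false of each 'Group B' one.
(power=2, band=gamma, channel=19, tag=P): tag is P — has this property, so Group A. (power=7, band=gamma, channel=6, tag=T): tag is T — doesn't match, so Group B. (power=12, band=delta, channel=6, tag=R): tag is R — has this property, so Group A.

Group A, Group B, Group A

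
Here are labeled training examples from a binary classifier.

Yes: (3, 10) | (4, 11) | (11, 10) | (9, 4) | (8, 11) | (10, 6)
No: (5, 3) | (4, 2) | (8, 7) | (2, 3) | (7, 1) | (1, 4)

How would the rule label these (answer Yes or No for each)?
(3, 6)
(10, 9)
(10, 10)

No, Yes, Yes

The classifier is using: max ≥ 9.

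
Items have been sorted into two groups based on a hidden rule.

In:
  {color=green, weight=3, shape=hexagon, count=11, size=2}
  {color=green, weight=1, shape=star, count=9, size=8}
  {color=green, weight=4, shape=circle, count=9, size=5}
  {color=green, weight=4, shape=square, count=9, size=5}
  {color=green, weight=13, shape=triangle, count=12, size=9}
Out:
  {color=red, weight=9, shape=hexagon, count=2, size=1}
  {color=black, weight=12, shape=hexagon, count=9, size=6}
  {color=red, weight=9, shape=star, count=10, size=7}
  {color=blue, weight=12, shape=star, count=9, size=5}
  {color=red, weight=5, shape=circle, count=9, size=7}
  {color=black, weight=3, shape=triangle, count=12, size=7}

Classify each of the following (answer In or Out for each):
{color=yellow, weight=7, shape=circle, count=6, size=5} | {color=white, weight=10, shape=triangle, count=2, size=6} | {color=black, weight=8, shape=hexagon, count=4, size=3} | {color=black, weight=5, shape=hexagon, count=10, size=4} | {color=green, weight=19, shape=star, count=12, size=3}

Every 'In' example satisfies: color is green. None of the 'Out' examples do.
{color=yellow, weight=7, shape=circle, count=6, size=5}: color is yellow — fails the rule, so Out.
{color=white, weight=10, shape=triangle, count=2, size=6}: color is white — fails the rule, so Out.
{color=black, weight=8, shape=hexagon, count=4, size=3}: color is black — fails the rule, so Out.
{color=black, weight=5, shape=hexagon, count=10, size=4}: color is black — fails the rule, so Out.
{color=green, weight=19, shape=star, count=12, size=3}: color is green — passes, so In.

Out, Out, Out, Out, In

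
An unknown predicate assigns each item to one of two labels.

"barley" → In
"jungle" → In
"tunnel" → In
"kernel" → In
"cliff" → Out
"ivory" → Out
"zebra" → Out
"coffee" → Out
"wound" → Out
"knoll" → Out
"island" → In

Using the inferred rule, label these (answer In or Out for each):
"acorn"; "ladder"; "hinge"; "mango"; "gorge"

The simplest hypothesis consistent with all the labels is: even length AND contains 'l'.
"acorn": length 5, no 'l' — fails this test, so Out.
"ladder": length 6, has 'l' — qualifies, so In.
"hinge": length 5, no 'l' — fails this test, so Out.
"mango": length 5, no 'l' — fails this test, so Out.
"gorge": length 5, no 'l' — fails this test, so Out.

Out, In, Out, Out, Out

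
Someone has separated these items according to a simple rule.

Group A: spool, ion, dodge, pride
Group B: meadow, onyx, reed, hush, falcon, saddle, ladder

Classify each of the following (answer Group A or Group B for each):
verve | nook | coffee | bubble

The simplest hypothesis consistent with all the labels is: odd length.
verve → length 5 → Group A. nook → length 4 → Group B. coffee → length 6 → Group B. bubble → length 6 → Group B.

Group A, Group B, Group B, Group B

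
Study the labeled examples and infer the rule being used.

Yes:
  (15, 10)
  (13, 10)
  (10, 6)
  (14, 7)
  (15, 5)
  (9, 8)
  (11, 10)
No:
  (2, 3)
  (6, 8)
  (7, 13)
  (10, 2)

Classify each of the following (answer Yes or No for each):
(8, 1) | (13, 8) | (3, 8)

The classifier is using: first > second AND sum ≥ 14.
No: (8, 1), since 8 > 1, 8+1 = 9. Yes: (13, 8), since 13 > 8, 13+8 = 21. No: (3, 8), since 3 < 8, 3+8 = 11.

No, Yes, No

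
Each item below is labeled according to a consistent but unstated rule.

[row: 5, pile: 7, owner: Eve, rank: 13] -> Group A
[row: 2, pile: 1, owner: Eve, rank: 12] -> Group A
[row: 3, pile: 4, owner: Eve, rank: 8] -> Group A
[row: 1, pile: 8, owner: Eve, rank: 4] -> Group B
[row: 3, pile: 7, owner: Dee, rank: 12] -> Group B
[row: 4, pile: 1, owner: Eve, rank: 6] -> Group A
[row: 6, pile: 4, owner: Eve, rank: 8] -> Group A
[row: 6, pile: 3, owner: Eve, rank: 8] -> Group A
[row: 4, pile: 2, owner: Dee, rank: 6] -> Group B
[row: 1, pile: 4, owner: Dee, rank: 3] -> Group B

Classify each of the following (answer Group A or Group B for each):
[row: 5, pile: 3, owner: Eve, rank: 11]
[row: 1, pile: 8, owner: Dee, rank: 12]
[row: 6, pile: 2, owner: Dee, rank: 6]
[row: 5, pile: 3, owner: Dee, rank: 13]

One predicate separates the groups cleanly: owner is Eve AND row ≥ 2.
[row: 5, pile: 3, owner: Eve, rank: 11]: Group A (owner is Eve, row = 5). [row: 1, pile: 8, owner: Dee, rank: 12]: Group B (owner is Dee, row = 1). [row: 6, pile: 2, owner: Dee, rank: 6]: Group B (owner is Dee, row = 6). [row: 5, pile: 3, owner: Dee, rank: 13]: Group B (owner is Dee, row = 5).

Group A, Group B, Group B, Group B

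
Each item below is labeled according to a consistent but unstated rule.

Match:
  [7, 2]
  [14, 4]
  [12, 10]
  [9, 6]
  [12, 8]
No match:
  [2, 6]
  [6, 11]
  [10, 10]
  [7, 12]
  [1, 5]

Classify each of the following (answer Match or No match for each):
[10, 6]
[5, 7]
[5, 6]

Match, No match, No match

The rule appears to be: first > second.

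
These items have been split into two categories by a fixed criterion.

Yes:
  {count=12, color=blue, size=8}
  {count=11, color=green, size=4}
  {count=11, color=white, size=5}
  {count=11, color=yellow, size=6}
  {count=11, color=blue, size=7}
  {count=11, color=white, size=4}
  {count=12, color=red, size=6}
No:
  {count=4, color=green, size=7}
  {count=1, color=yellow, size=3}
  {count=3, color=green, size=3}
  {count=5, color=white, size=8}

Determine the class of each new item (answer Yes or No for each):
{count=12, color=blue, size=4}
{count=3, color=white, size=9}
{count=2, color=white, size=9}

Every 'Yes' example satisfies: count ≥ 11. None of the 'No' examples do.
{count=12, color=blue, size=4} — count = 12, hence Yes. {count=3, color=white, size=9} — count = 3, hence No. {count=2, color=white, size=9} — count = 2, hence No.

Yes, No, No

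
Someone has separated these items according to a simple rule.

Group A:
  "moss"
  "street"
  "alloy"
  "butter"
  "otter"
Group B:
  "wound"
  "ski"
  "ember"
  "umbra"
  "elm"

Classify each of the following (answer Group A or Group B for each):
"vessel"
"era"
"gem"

The distinguishing property — has a double letter — holds for all the 'Group A' cases and none of the 'Group B' cases.

Group A, Group B, Group B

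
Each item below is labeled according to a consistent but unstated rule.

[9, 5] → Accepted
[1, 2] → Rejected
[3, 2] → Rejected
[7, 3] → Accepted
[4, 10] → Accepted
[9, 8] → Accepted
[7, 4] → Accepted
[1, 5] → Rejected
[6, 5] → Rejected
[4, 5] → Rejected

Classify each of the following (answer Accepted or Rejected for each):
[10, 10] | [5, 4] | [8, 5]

Accepted, Rejected, Accepted

Every 'Accepted' example satisfies: max ≥ 7. None of the 'Rejected' examples do.
Accepted: [10, 10], since max 10.
Rejected: [5, 4], since max 5.
Accepted: [8, 5], since max 8.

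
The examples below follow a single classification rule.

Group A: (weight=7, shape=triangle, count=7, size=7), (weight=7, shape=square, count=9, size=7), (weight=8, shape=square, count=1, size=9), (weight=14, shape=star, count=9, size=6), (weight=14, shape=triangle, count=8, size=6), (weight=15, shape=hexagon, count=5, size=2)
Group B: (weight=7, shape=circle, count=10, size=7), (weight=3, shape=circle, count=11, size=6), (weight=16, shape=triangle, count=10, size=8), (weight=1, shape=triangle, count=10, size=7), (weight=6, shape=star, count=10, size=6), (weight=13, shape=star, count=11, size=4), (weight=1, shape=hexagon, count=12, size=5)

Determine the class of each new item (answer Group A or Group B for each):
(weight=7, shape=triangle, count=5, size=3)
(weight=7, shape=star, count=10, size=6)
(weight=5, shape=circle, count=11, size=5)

Group A, Group B, Group B

All 'Group A' examples share one property — count ≤ 9 — and every 'Group B' example lacks it.
(weight=7, shape=triangle, count=5, size=3) — count = 5, hence Group A.
(weight=7, shape=star, count=10, size=6) — count = 10, hence Group B.
(weight=5, shape=circle, count=11, size=5) — count = 11, hence Group B.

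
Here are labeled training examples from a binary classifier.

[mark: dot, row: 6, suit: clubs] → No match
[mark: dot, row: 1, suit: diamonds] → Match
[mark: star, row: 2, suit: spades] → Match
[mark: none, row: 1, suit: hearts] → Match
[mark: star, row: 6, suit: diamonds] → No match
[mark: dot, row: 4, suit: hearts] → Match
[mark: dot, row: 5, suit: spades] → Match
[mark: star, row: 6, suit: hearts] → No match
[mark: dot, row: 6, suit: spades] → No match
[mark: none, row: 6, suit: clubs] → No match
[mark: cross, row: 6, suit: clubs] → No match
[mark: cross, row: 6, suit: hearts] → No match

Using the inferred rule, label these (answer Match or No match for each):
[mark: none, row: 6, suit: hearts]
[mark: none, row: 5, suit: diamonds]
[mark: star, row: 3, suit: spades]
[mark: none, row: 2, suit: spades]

No match, Match, Match, Match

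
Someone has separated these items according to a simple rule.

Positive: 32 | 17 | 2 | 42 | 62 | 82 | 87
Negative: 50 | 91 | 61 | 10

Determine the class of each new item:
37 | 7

Checking candidate rules against both groups, what survives is: ≡ 2 (mod 5).
37: Positive (37 mod 5 = 2).
7: Positive (7 mod 5 = 2).

Positive, Positive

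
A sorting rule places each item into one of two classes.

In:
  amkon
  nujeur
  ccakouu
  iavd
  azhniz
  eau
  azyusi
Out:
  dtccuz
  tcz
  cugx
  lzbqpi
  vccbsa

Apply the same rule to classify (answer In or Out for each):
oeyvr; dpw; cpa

In, Out, Out

The pattern is that an item is 'In' exactly when: has ≥ 2 vowels.
oeyvr — 2 vowels, hence In. dpw — 0 vowels, hence Out. cpa — 1 vowel, hence Out.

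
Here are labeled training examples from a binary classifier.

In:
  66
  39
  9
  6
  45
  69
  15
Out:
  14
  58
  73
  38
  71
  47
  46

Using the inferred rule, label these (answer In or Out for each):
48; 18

In, In

'In' ⟺ multiple of 3.
48: 48 = 3·16 — passes, so In.
18: 18 = 3·6 — passes, so In.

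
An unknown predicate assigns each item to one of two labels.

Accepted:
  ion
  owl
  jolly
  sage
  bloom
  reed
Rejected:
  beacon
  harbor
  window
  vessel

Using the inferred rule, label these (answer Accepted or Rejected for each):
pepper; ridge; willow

Rejected, Accepted, Rejected

The simplest hypothesis consistent with all the labels is: length ≤ 5.
pepper → length 6 → Rejected. ridge → length 5 → Accepted. willow → length 6 → Rejected.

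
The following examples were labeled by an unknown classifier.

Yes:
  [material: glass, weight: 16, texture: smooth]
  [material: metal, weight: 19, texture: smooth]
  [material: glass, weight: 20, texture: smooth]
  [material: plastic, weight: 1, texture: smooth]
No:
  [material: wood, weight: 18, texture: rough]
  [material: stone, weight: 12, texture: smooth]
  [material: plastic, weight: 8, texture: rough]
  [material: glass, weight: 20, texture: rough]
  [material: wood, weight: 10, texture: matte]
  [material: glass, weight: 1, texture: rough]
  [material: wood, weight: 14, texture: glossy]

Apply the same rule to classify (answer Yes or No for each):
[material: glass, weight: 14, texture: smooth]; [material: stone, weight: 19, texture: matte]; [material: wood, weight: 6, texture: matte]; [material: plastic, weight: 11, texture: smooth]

Yes, No, No, Yes

The rule appears to be: texture is smooth AND weight ≠ 12.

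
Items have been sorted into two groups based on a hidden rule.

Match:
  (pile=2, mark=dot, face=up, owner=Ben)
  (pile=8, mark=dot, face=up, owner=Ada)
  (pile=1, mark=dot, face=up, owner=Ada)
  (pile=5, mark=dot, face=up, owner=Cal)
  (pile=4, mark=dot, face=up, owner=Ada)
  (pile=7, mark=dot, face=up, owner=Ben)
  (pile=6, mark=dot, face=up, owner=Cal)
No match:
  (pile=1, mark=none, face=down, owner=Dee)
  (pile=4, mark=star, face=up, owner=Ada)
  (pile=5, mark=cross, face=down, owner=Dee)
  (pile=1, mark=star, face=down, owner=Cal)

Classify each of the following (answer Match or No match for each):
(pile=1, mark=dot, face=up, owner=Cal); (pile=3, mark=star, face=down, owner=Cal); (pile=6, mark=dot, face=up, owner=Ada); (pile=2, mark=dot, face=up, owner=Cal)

Match, No match, Match, Match

Looking at the examples, the only property every 'Match' case has and every 'No match' case lacks is: mark is dot.
(pile=1, mark=dot, face=up, owner=Cal) — mark is dot, hence Match.
(pile=3, mark=star, face=down, owner=Cal) — mark is star, hence No match.
(pile=6, mark=dot, face=up, owner=Ada) — mark is dot, hence Match.
(pile=2, mark=dot, face=up, owner=Cal) — mark is dot, hence Match.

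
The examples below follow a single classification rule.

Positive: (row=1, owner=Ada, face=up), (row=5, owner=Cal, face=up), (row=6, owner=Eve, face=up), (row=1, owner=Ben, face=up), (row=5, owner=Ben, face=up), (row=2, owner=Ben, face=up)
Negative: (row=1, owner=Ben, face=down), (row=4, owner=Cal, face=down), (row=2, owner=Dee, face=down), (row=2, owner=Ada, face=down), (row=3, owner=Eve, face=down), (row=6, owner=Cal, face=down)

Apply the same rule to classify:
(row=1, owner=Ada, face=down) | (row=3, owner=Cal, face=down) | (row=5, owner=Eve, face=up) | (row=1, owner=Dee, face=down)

Rule: face is up. This holds for each 'Positive' example and fails for each 'Negative' one.
(row=1, owner=Ada, face=down) → face is down → Negative. (row=3, owner=Cal, face=down) → face is down → Negative. (row=5, owner=Eve, face=up) → face is up → Positive. (row=1, owner=Dee, face=down) → face is down → Negative.

Negative, Negative, Positive, Negative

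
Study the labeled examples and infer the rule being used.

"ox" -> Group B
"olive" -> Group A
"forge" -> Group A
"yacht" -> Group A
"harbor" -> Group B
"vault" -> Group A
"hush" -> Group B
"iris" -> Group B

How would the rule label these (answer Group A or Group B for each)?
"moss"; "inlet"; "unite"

Group B, Group A, Group A

Every 'Group A' example satisfies: odd length. None of the 'Group B' examples do.
"moss": length 4 — doesn't match, so Group B.
"inlet": length 5 — passes, so Group A.
"unite": length 5 — passes, so Group A.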